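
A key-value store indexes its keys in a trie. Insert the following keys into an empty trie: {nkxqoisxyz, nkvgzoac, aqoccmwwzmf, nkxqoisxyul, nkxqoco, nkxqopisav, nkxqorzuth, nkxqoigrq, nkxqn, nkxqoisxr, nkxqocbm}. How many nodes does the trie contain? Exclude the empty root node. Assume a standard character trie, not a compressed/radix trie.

48

Insert word by word; a character creates a node only if that edge doesn't already exist:
  "nkxqoisxyz" → 10 new (n, k, x, q, o, i, s, x, y, z)
  "nkvgzoac" → prefix "nk" already present; 6 new (v, g, z, o, a, c)
  "aqoccmwwzmf" → 11 new (a, q, o, c, c, m, w, w, z, m, f)
  "nkxqoisxyul" → prefix "nkxqoisxy" already present; 2 new (u, l)
  "nkxqoco" → prefix "nkxqo" already present; 2 new (c, o)
  "nkxqopisav" → prefix "nkxqo" already present; 5 new (p, i, s, a, v)
  "nkxqorzuth" → prefix "nkxqo" already present; 5 new (r, z, u, t, h)
  "nkxqoigrq" → prefix "nkxqoi" already present; 3 new (g, r, q)
  "nkxqn" → prefix "nkxq" already present; 1 new (n)
  "nkxqoisxr" → prefix "nkxqoisx" already present; 1 new (r)
  "nkxqocbm" → prefix "nkxqoc" already present; 2 new (b, m)
Total nodes = 10 + 6 + 11 + 2 + 2 + 5 + 5 + 3 + 1 + 1 + 2 = 48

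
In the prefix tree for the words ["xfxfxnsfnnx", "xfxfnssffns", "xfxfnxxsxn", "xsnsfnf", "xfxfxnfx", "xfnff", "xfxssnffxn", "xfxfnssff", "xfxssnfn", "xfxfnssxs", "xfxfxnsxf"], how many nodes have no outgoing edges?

A leaf is a node with no children — equivalently, the end of a word that is not a proper prefix of any other stored word.
Those words: "xfnff", "xfxfnssffns", "xfxfnssxs", "xfxfnxxsxn", "xfxfxnfx", "xfxfxnsfnnx", "xfxfxnsxf", "xfxssnffxn", "xfxssnfn", "xsnsfnf"
Leaf count: 10

10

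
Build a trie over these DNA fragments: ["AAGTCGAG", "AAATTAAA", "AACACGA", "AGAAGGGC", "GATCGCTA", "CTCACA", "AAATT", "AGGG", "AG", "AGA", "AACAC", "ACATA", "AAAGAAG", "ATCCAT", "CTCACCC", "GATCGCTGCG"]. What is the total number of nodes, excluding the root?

60

Trace insertions, counting only characters that open a new branch:
  "AAGTCGAG" → 8 new (A, A, G, T, C, G, A, G)
  "AAATTAAA" → prefix "AA" already present; 6 new (A, T, T, A, A, A)
  "AACACGA" → prefix "AA" already present; 5 new (C, A, C, G, A)
  "AGAAGGGC" → prefix "A" already present; 7 new (G, A, A, G, G, G, C)
  "GATCGCTA" → 8 new (G, A, T, C, G, C, T, A)
  "CTCACA" → 6 new (C, T, C, A, C, A)
  "AAATT" → prefix "AAATT" already present; 0 new (none)
  "AGGG" → prefix "AG" already present; 2 new (G, G)
  "AG" → prefix "AG" already present; 0 new (none)
  "AGA" → prefix "AGA" already present; 0 new (none)
  "AACAC" → prefix "AACAC" already present; 0 new (none)
  "ACATA" → prefix "A" already present; 4 new (C, A, T, A)
  "AAAGAAG" → prefix "AAA" already present; 4 new (G, A, A, G)
  "ATCCAT" → prefix "A" already present; 5 new (T, C, C, A, T)
  "CTCACCC" → prefix "CTCAC" already present; 2 new (C, C)
  "GATCGCTGCG" → prefix "GATCGCT" already present; 3 new (G, C, G)
Total nodes = 8 + 6 + 5 + 7 + 8 + 6 + 0 + 2 + 0 + 0 + 0 + 4 + 4 + 5 + 2 + 3 = 60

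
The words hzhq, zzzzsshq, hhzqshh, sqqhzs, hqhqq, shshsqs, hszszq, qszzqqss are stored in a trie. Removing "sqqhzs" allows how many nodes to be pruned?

5

Walk "sqqhzs" from the leaf back toward the root, removing each node that no remaining word uses.
The suffix "qqhzs" (5 nodes) is used only by "sqqhzs"; the node for "s" still has the child "h", so pruning stops there.
Nodes removed: 5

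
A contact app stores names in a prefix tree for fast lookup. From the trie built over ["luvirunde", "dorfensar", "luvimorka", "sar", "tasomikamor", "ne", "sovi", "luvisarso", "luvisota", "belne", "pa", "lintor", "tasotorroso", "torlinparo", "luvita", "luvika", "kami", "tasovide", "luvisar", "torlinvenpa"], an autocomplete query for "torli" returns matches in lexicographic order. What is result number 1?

torlinparo

Words with prefix "torli", in lexicographic order: "torlinparo", "torlinvenpa"
Position 1: torlinparo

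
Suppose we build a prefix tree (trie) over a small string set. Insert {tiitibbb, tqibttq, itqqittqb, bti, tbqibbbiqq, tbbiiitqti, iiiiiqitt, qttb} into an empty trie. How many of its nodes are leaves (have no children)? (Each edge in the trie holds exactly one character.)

8

A leaf is a node with no children — equivalently, the end of a word that is not a proper prefix of any other stored word.
Those words: "bti", "iiiiiqitt", "itqqittqb", "qttb", "tbbiiitqti", "tbqibbbiqq", "tiitibbb", "tqibttq"
Leaf count: 8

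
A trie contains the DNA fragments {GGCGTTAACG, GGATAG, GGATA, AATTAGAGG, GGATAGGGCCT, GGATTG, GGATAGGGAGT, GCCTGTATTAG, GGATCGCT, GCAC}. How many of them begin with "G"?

Walk to "G"; the words in its subtree are exactly those with that prefix.
Matches: "GCAC", "GCCTGTATTAG", "GGATA", "GGATAG", "GGATAGGGAGT", "GGATAGGGCCT", "GGATCGCT", "GGATTG", "GGCGTTAACG"
Count: 9

9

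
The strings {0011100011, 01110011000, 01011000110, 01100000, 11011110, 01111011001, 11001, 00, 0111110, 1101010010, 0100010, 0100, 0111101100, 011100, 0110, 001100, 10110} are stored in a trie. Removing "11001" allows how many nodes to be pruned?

After clearing the end-marker at "11001", prune upward until reaching a node still needed by another word.
The suffix "01" (2 nodes) is used only by "11001"; the node for "110" still has the child "1", so pruning stops there.
Nodes removed: 2

2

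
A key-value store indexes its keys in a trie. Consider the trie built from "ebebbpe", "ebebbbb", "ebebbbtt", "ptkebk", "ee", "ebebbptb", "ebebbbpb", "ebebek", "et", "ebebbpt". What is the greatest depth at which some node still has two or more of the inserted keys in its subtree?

Equivalently: take the maximum, over all pairs, of their longest common prefix length.
e.g. "ebebbpt" and "ebebbptb" share the prefix "ebebbpt" of length 7; no pair shares a longer one.
Longest shared-prefix length: 7

7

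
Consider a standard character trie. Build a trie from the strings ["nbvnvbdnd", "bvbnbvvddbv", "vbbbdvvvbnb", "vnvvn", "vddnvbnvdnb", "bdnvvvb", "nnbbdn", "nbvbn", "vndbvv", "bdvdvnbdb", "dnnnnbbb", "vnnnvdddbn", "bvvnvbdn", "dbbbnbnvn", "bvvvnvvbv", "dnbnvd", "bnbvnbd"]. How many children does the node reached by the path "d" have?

Walk "d" from the root, arriving at one node.
Distinct next characters after "d": b, n.
That node has 2 child edges.

2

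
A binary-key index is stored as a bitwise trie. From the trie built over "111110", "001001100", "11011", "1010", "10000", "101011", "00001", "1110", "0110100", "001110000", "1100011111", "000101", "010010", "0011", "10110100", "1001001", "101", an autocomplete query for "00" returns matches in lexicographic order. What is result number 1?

DFS of the "00" subtree visits, in order: "00001", "000101", "001001100", "0011", "001110000"
The 1st is 00001.

00001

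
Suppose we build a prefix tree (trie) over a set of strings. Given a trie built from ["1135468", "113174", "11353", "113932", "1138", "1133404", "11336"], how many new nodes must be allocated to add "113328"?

2

The longest prefix of "113328" already in the trie is "1133" (length 4).
New nodes needed: |"113328"| − 4 = 6 − 4 = 2.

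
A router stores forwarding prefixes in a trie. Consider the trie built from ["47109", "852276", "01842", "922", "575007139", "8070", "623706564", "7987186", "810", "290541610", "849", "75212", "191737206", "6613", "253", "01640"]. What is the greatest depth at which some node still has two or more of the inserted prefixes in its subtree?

Equivalently: take the maximum, over all pairs, of their longest common prefix length.
"01640" and "01842" agree on "01" (2 characters) before diverging; nothing deeper is shared.
Longest shared-prefix length: 2

2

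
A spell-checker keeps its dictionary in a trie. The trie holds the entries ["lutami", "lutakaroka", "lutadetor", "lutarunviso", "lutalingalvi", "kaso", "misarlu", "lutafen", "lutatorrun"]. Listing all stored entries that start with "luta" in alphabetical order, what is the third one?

lutakaroka

Words with prefix "luta", in lexicographic order: "lutadetor", "lutafen", "lutakaroka", "lutalingalvi", "lutami", "lutarunviso", "lutatorrun"
Position 3: lutakaroka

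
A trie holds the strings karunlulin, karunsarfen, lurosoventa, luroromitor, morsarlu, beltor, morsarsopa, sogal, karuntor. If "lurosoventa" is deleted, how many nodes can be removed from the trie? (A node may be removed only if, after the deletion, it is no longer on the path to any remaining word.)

After clearing the end-marker at "lurosoventa", prune upward until reaching a node still needed by another word.
The suffix "soventa" (7 nodes) is used only by "lurosoventa"; the node for "luro" still has the child "r", so pruning stops there.
Nodes removed: 7

7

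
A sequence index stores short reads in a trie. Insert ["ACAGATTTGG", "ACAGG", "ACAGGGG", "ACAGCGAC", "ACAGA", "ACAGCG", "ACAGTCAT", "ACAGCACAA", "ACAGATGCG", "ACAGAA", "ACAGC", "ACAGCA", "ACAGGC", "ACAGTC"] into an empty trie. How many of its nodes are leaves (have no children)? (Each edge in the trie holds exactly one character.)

8

A leaf is a node with no children — equivalently, the end of a word that is not a proper prefix of any other stored word.
Those words: "ACAGAA", "ACAGATGCG", "ACAGATTTGG", "ACAGCACAA", "ACAGCGAC", "ACAGGC", "ACAGGGG", "ACAGTCAT"
Leaf count: 8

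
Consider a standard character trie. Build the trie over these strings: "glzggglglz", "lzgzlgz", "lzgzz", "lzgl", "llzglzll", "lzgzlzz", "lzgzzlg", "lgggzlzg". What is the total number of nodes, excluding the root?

Insert word by word; a character creates a node only if that edge doesn't already exist:
  "glzggglglz" → 10 new (g, l, z, g, g, g, l, g, l, z)
  "lzgzlgz" → 7 new (l, z, g, z, l, g, z)
  "lzgzz" → prefix "lzgz" already present; 1 new (z)
  "lzgl" → prefix "lzg" already present; 1 new (l)
  "llzglzll" → prefix "l" already present; 7 new (l, z, g, l, z, l, l)
  "lzgzlzz" → prefix "lzgzl" already present; 2 new (z, z)
  "lzgzzlg" → prefix "lzgzz" already present; 2 new (l, g)
  "lgggzlzg" → prefix "l" already present; 7 new (g, g, g, z, l, z, g)
Total nodes = 10 + 7 + 1 + 1 + 7 + 2 + 2 + 7 = 37

37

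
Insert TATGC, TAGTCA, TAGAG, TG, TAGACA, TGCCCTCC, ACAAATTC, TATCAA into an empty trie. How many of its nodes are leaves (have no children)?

7

Leaves are exactly the stored words that no other stored word extends.
Those words: "ACAAATTC", "TAGACA", "TAGAG", "TAGTCA", "TATCAA", "TATGC", "TGCCCTCC"
Leaf count: 7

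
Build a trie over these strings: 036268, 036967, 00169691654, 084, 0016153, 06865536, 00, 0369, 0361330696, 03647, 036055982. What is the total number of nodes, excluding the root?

46

Count nodes per top-level branch (shared prefixes stored once):
  '0'-branch (00, 0016153, 00169691654, 036055982, 0361330696, 036268, 03647, 0369, 036967, 06865536, 084): 46 nodes
Sum: 46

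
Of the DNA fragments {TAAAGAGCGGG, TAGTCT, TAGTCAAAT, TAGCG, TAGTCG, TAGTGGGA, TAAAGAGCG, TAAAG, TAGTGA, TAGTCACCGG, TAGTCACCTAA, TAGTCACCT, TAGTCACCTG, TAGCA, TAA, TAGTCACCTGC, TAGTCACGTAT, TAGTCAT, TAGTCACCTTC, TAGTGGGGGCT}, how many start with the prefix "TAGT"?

14

Filter for entries beginning with "TAGT":
Matches: "TAGTCAAAT", "TAGTCACCGG", "TAGTCACCT", "TAGTCACCTAA", "TAGTCACCTG", "TAGTCACCTGC", "TAGTCACCTTC", "TAGTCACGTAT", "TAGTCAT", "TAGTCG", "TAGTCT", "TAGTGA", "TAGTGGGA", "TAGTGGGGGCT"
Count: 14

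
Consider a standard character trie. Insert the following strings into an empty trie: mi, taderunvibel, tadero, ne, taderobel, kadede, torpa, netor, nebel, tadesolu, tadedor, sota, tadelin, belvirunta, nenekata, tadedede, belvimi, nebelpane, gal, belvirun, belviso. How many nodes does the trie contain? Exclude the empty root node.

Insert word by word; a character creates a node only if that edge doesn't already exist:
  "mi" → 2 new (m, i)
  "taderunvibel" → 12 new (t, a, d, e, r, u, n, v, i, b, e, l)
  "tadero" → prefix "tader" already present; 1 new (o)
  "ne" → 2 new (n, e)
  "taderobel" → prefix "tadero" already present; 3 new (b, e, l)
  "kadede" → 6 new (k, a, d, e, d, e)
  "torpa" → prefix "t" already present; 4 new (o, r, p, a)
  "netor" → prefix "ne" already present; 3 new (t, o, r)
  "nebel" → prefix "ne" already present; 3 new (b, e, l)
  "tadesolu" → prefix "tade" already present; 4 new (s, o, l, u)
  "tadedor" → prefix "tade" already present; 3 new (d, o, r)
  "sota" → 4 new (s, o, t, a)
  "tadelin" → prefix "tade" already present; 3 new (l, i, n)
  "belvirunta" → 10 new (b, e, l, v, i, r, u, n, t, a)
  "nenekata" → prefix "ne" already present; 6 new (n, e, k, a, t, a)
  "tadedede" → prefix "taded" already present; 3 new (e, d, e)
  "belvimi" → prefix "belvi" already present; 2 new (m, i)
  "nebelpane" → prefix "nebel" already present; 4 new (p, a, n, e)
  "gal" → 3 new (g, a, l)
  "belvirun" → prefix "belvirun" already present; 0 new (none)
  "belviso" → prefix "belvi" already present; 2 new (s, o)
Total nodes = 2 + 12 + 1 + 2 + 3 + 6 + 4 + 3 + 3 + 4 + 3 + 4 + 3 + 10 + 6 + 3 + 2 + 4 + 3 + 0 + 2 = 80

80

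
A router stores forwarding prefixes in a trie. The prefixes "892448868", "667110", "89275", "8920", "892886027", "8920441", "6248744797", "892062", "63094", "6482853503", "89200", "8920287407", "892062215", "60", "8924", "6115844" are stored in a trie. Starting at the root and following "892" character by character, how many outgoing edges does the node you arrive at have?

4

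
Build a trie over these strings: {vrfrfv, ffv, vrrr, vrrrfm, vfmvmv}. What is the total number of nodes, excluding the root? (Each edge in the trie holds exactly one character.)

Trace insertions, counting only characters that open a new branch:
  "vrfrfv" → 6 new (v, r, f, r, f, v)
  "ffv" → 3 new (f, f, v)
  "vrrr" → prefix "vr" already present; 2 new (r, r)
  "vrrrfm" → prefix "vrrr" already present; 2 new (f, m)
  "vfmvmv" → prefix "v" already present; 5 new (f, m, v, m, v)
Total nodes = 6 + 3 + 2 + 2 + 5 = 18

18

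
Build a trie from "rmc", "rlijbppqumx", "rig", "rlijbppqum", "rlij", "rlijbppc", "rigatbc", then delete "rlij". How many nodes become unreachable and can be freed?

0

Walk "rlij" from the leaf back toward the root, removing each node that no remaining word uses.
Every node on "rlij" is still needed (e.g. by "rlijbppqumx"), so nothing is freed.
Nodes removed: 0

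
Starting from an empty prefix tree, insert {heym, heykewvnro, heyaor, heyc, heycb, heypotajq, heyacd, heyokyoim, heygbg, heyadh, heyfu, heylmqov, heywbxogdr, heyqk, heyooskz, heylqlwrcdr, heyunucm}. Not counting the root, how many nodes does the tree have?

67

Insert word by word; a character creates a node only if that edge doesn't already exist:
  "heym" → 4 new (h, e, y, m)
  "heykewvnro" → prefix "hey" already present; 7 new (k, e, w, v, n, r, o)
  "heyaor" → prefix "hey" already present; 3 new (a, o, r)
  "heyc" → prefix "hey" already present; 1 new (c)
  "heycb" → prefix "heyc" already present; 1 new (b)
  "heypotajq" → prefix "hey" already present; 6 new (p, o, t, a, j, q)
  "heyacd" → prefix "heya" already present; 2 new (c, d)
  "heyokyoim" → prefix "hey" already present; 6 new (o, k, y, o, i, m)
  "heygbg" → prefix "hey" already present; 3 new (g, b, g)
  "heyadh" → prefix "heya" already present; 2 new (d, h)
  "heyfu" → prefix "hey" already present; 2 new (f, u)
  "heylmqov" → prefix "hey" already present; 5 new (l, m, q, o, v)
  "heywbxogdr" → prefix "hey" already present; 7 new (w, b, x, o, g, d, r)
  "heyqk" → prefix "hey" already present; 2 new (q, k)
  "heyooskz" → prefix "heyo" already present; 4 new (o, s, k, z)
  "heylqlwrcdr" → prefix "heyl" already present; 7 new (q, l, w, r, c, d, r)
  "heyunucm" → prefix "hey" already present; 5 new (u, n, u, c, m)
Total nodes = 4 + 7 + 3 + 1 + 1 + 6 + 2 + 6 + 3 + 2 + 2 + 5 + 7 + 2 + 4 + 7 + 5 = 67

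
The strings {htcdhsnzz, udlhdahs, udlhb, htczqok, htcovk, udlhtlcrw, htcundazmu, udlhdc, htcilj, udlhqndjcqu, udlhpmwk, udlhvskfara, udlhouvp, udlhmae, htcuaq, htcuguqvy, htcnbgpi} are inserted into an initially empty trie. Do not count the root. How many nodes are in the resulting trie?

For each word, the new-node count is its length minus the longest prefix already in the trie:
  "htcdhsnzz" → 9 new (h, t, c, d, h, s, n, z, z)
  "udlhdahs" → 8 new (u, d, l, h, d, a, h, s)
  "udlhb" → prefix "udlh" already present; 1 new (b)
  "htczqok" → prefix "htc" already present; 4 new (z, q, o, k)
  "htcovk" → prefix "htc" already present; 3 new (o, v, k)
  "udlhtlcrw" → prefix "udlh" already present; 5 new (t, l, c, r, w)
  "htcundazmu" → prefix "htc" already present; 7 new (u, n, d, a, z, m, u)
  "udlhdc" → prefix "udlhd" already present; 1 new (c)
  "htcilj" → prefix "htc" already present; 3 new (i, l, j)
  "udlhqndjcqu" → prefix "udlh" already present; 7 new (q, n, d, j, c, q, u)
  "udlhpmwk" → prefix "udlh" already present; 4 new (p, m, w, k)
  "udlhvskfara" → prefix "udlh" already present; 7 new (v, s, k, f, a, r, a)
  "udlhouvp" → prefix "udlh" already present; 4 new (o, u, v, p)
  "udlhmae" → prefix "udlh" already present; 3 new (m, a, e)
  "htcuaq" → prefix "htcu" already present; 2 new (a, q)
  "htcuguqvy" → prefix "htcu" already present; 5 new (g, u, q, v, y)
  "htcnbgpi" → prefix "htc" already present; 5 new (n, b, g, p, i)
Total nodes = 9 + 8 + 1 + 4 + 3 + 5 + 7 + 1 + 3 + 7 + 4 + 7 + 4 + 3 + 2 + 5 + 5 = 78

78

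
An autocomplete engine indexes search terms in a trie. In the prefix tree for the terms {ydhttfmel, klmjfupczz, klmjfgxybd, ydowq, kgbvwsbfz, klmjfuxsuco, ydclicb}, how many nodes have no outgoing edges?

7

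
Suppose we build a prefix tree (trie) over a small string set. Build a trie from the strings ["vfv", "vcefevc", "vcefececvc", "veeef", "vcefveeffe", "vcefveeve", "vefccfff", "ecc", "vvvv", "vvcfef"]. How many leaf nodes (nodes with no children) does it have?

Leaves are exactly the stored words that no other stored word extends.
Those words: "ecc", "vcefececvc", "vcefevc", "vcefveeffe", "vcefveeve", "veeef", "vefccfff", "vfv", "vvcfef", "vvvv"
Leaf count: 10

10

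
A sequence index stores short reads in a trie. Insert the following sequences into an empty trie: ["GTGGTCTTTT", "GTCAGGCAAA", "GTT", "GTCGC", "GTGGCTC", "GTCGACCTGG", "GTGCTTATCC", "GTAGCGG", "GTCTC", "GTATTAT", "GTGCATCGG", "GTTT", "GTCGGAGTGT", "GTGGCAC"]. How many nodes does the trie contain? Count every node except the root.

62

Trace insertions, counting only characters that open a new branch:
  "GTGGTCTTTT" → 10 new (G, T, G, G, T, C, T, T, T, T)
  "GTCAGGCAAA" → prefix "GT" already present; 8 new (C, A, G, G, C, A, A, A)
  "GTT" → prefix "GT" already present; 1 new (T)
  "GTCGC" → prefix "GTC" already present; 2 new (G, C)
  "GTGGCTC" → prefix "GTGG" already present; 3 new (C, T, C)
  "GTCGACCTGG" → prefix "GTCG" already present; 6 new (A, C, C, T, G, G)
  "GTGCTTATCC" → prefix "GTG" already present; 7 new (C, T, T, A, T, C, C)
  "GTAGCGG" → prefix "GT" already present; 5 new (A, G, C, G, G)
  "GTCTC" → prefix "GTC" already present; 2 new (T, C)
  "GTATTAT" → prefix "GTA" already present; 4 new (T, T, A, T)
  "GTGCATCGG" → prefix "GTGC" already present; 5 new (A, T, C, G, G)
  "GTTT" → prefix "GTT" already present; 1 new (T)
  "GTCGGAGTGT" → prefix "GTCG" already present; 6 new (G, A, G, T, G, T)
  "GTGGCAC" → prefix "GTGGC" already present; 2 new (A, C)
Total nodes = 10 + 8 + 1 + 2 + 3 + 6 + 7 + 5 + 2 + 4 + 5 + 1 + 6 + 2 = 62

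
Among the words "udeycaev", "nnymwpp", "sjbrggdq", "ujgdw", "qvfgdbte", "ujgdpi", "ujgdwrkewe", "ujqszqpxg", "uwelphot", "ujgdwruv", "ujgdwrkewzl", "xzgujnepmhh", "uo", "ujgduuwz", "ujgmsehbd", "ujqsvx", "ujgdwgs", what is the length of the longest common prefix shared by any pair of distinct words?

9

The deepest shared node is where two words last agree before diverging.
"ujgdwrkewe" and "ujgdwrkewzl" agree on "ujgdwrkew" (9 characters) before diverging; nothing deeper is shared.
Longest shared-prefix length: 9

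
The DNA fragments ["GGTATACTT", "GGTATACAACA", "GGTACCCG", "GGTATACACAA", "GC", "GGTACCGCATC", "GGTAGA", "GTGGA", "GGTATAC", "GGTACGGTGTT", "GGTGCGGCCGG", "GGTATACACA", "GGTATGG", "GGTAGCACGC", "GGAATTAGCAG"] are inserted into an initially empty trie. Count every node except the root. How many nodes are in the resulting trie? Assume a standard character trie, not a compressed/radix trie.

For each word, the new-node count is its length minus the longest prefix already in the trie:
  "GGTATACTT" → 9 new (G, G, T, A, T, A, C, T, T)
  "GGTATACAACA" → prefix "GGTATAC" already present; 4 new (A, A, C, A)
  "GGTACCCG" → prefix "GGTA" already present; 4 new (C, C, C, G)
  "GGTATACACAA" → prefix "GGTATACA" already present; 3 new (C, A, A)
  "GC" → prefix "G" already present; 1 new (C)
  "GGTACCGCATC" → prefix "GGTACC" already present; 5 new (G, C, A, T, C)
  "GGTAGA" → prefix "GGTA" already present; 2 new (G, A)
  "GTGGA" → prefix "G" already present; 4 new (T, G, G, A)
  "GGTATAC" → prefix "GGTATAC" already present; 0 new (none)
  "GGTACGGTGTT" → prefix "GGTAC" already present; 6 new (G, G, T, G, T, T)
  "GGTGCGGCCGG" → prefix "GGT" already present; 8 new (G, C, G, G, C, C, G, G)
  "GGTATACACA" → prefix "GGTATACACA" already present; 0 new (none)
  "GGTATGG" → prefix "GGTAT" already present; 2 new (G, G)
  "GGTAGCACGC" → prefix "GGTAG" already present; 5 new (C, A, C, G, C)
  "GGAATTAGCAG" → prefix "GG" already present; 9 new (A, A, T, T, A, G, C, A, G)
Total nodes = 9 + 4 + 4 + 3 + 1 + 5 + 2 + 4 + 0 + 6 + 8 + 0 + 2 + 5 + 9 = 62

62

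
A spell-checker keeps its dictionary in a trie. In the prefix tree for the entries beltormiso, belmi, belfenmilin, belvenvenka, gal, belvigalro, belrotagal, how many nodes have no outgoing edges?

Leaves are exactly the stored words that no other stored word extends.
Those words: "belfenmilin", "belmi", "belrotagal", "beltormiso", "belvenvenka", "belvigalro", "gal"
Leaf count: 7

7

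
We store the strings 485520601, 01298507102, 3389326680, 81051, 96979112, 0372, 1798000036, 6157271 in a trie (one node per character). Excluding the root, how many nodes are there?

63

Count nodes per top-level branch (shared prefixes stored once):
  '0'-branch (01298507102, 0372): 14 nodes
  '1'-branch (1798000036): 10 nodes
  '3'-branch (3389326680): 10 nodes
  '4'-branch (485520601): 9 nodes
  '6'-branch (6157271): 7 nodes
  '8'-branch (81051): 5 nodes
  '9'-branch (96979112): 8 nodes
Sum: 63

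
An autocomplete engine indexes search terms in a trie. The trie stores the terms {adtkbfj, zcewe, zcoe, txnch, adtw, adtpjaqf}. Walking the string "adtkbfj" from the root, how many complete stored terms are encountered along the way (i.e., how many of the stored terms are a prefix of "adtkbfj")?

1

Traverse "adtkbfj" character by character; count nodes along the way that are marked as word ends.
Prefixes of the query that are stored words: "adtkbfj"
Count: 1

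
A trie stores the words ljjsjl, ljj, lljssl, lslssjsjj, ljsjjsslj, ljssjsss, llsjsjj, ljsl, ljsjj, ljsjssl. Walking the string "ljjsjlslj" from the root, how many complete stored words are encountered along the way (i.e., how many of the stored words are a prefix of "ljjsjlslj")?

Traverse "ljjsjlslj" character by character; count nodes along the way that are marked as word ends.
Prefixes of the query that are stored words: "ljj", "ljjsjl"
Count: 2

2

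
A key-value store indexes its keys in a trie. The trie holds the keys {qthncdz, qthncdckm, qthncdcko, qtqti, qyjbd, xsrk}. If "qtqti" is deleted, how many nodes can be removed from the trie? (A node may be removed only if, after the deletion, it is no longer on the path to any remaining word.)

3

Walk "qtqti" from the leaf back toward the root, removing each node that no remaining word uses.
The suffix "qti" (3 nodes) is used only by "qtqti"; the node for "qt" still has the child "h", so pruning stops there.
Nodes removed: 3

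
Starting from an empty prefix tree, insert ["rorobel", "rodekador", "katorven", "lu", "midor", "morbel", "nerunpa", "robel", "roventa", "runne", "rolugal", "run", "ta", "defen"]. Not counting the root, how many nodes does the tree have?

Trace insertions, counting only characters that open a new branch:
  "rorobel" → 7 new (r, o, r, o, b, e, l)
  "rodekador" → prefix "ro" already present; 7 new (d, e, k, a, d, o, r)
  "katorven" → 8 new (k, a, t, o, r, v, e, n)
  "lu" → 2 new (l, u)
  "midor" → 5 new (m, i, d, o, r)
  "morbel" → prefix "m" already present; 5 new (o, r, b, e, l)
  "nerunpa" → 7 new (n, e, r, u, n, p, a)
  "robel" → prefix "ro" already present; 3 new (b, e, l)
  "roventa" → prefix "ro" already present; 5 new (v, e, n, t, a)
  "runne" → prefix "r" already present; 4 new (u, n, n, e)
  "rolugal" → prefix "ro" already present; 5 new (l, u, g, a, l)
  "run" → prefix "run" already present; 0 new (none)
  "ta" → 2 new (t, a)
  "defen" → 5 new (d, e, f, e, n)
Total nodes = 7 + 7 + 8 + 2 + 5 + 5 + 7 + 3 + 5 + 4 + 5 + 0 + 2 + 5 = 65

65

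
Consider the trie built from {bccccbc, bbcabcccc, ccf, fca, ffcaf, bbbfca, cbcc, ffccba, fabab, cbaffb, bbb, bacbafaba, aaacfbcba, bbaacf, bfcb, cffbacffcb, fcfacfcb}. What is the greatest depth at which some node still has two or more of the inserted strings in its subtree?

3

Equivalently: take the maximum, over all pairs, of their longest common prefix length.
"bbb" and "bbbfca" agree on "bbb" (3 characters) before diverging; nothing deeper is shared.
Longest shared-prefix length: 3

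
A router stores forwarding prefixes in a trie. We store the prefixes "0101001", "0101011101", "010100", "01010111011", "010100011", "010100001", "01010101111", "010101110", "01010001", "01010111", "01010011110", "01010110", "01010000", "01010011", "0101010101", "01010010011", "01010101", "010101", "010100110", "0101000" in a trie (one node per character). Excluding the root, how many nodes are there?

35

For each word, the new-node count is its length minus the longest prefix already in the trie:
  "0101001" → 7 new (0, 1, 0, 1, 0, 0, 1)
  "0101011101" → prefix "01010" already present; 5 new (1, 1, 1, 0, 1)
  "010100" → prefix "010100" already present; 0 new (none)
  "01010111011" → prefix "0101011101" already present; 1 new (1)
  "010100011" → prefix "010100" already present; 3 new (0, 1, 1)
  "010100001" → prefix "0101000" already present; 2 new (0, 1)
  "01010101111" → prefix "010101" already present; 5 new (0, 1, 1, 1, 1)
  "010101110" → prefix "010101110" already present; 0 new (none)
  "01010001" → prefix "01010001" already present; 0 new (none)
  "01010111" → prefix "01010111" already present; 0 new (none)
  "01010011110" → prefix "0101001" already present; 4 new (1, 1, 1, 0)
  "01010110" → prefix "0101011" already present; 1 new (0)
  "01010000" → prefix "01010000" already present; 0 new (none)
  "01010011" → prefix "01010011" already present; 0 new (none)
  "0101010101" → prefix "01010101" already present; 2 new (0, 1)
  "01010010011" → prefix "0101001" already present; 4 new (0, 0, 1, 1)
  "01010101" → prefix "01010101" already present; 0 new (none)
  "010101" → prefix "010101" already present; 0 new (none)
  "010100110" → prefix "01010011" already present; 1 new (0)
  "0101000" → prefix "0101000" already present; 0 new (none)
Total nodes = 7 + 5 + 0 + 1 + 3 + 2 + 5 + 0 + 0 + 0 + 4 + 1 + 0 + 0 + 2 + 4 + 0 + 0 + 1 + 0 = 35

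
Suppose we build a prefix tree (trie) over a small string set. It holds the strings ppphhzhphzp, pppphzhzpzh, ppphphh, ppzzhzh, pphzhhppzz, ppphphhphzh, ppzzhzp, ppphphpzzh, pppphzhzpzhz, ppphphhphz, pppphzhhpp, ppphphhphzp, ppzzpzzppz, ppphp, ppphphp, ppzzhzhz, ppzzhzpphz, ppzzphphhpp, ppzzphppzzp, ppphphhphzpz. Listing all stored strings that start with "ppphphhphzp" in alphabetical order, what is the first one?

Words with prefix "ppphphhphzp", in lexicographic order: "ppphphhphzp", "ppphphhphzpz"
The 1st is ppphphhphzp.

ppphphhphzp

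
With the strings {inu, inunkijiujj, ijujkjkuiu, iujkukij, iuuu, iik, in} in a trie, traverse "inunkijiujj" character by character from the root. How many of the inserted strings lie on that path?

Traverse "inunkijiujj" character by character; count nodes along the way that are marked as word ends.
Prefixes of the query that are stored words: "in", "inu", "inunkijiujj"
Count: 3

3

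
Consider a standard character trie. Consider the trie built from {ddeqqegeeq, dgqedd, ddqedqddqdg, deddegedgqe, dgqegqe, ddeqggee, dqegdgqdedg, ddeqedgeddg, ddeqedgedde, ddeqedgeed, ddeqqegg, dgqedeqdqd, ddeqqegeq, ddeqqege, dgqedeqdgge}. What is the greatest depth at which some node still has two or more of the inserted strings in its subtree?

Equivalently: take the maximum, over all pairs, of their longest common prefix length.
e.g. "ddeqedgedde" and "ddeqedgeddg" share the prefix "ddeqedgedd" of length 10; no pair shares a longer one.
Longest shared-prefix length: 10

10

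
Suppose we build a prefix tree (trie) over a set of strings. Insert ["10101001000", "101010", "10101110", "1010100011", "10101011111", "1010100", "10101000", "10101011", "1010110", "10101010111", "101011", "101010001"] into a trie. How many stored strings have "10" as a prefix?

12

Filter for entries beginning with "10":
Matches: "101010", "1010100", "10101000", "101010001", "1010100011", "10101001000", "10101010111", "10101011", "10101011111", "101011", "1010110", "10101110"
Count: 12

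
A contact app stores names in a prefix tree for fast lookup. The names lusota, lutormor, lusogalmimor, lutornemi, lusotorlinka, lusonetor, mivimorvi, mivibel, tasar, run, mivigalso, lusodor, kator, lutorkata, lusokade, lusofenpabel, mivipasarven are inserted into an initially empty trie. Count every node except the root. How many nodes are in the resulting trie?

93

Trace insertions, counting only characters that open a new branch:
  "lusota" → 6 new (l, u, s, o, t, a)
  "lutormor" → prefix "lu" already present; 6 new (t, o, r, m, o, r)
  "lusogalmimor" → prefix "luso" already present; 8 new (g, a, l, m, i, m, o, r)
  "lutornemi" → prefix "lutor" already present; 4 new (n, e, m, i)
  "lusotorlinka" → prefix "lusot" already present; 7 new (o, r, l, i, n, k, a)
  "lusonetor" → prefix "luso" already present; 5 new (n, e, t, o, r)
  "mivimorvi" → 9 new (m, i, v, i, m, o, r, v, i)
  "mivibel" → prefix "mivi" already present; 3 new (b, e, l)
  "tasar" → 5 new (t, a, s, a, r)
  "run" → 3 new (r, u, n)
  "mivigalso" → prefix "mivi" already present; 5 new (g, a, l, s, o)
  "lusodor" → prefix "luso" already present; 3 new (d, o, r)
  "kator" → 5 new (k, a, t, o, r)
  "lutorkata" → prefix "lutor" already present; 4 new (k, a, t, a)
  "lusokade" → prefix "luso" already present; 4 new (k, a, d, e)
  "lusofenpabel" → prefix "luso" already present; 8 new (f, e, n, p, a, b, e, l)
  "mivipasarven" → prefix "mivi" already present; 8 new (p, a, s, a, r, v, e, n)
Total nodes = 6 + 6 + 8 + 4 + 7 + 5 + 9 + 3 + 5 + 3 + 5 + 3 + 5 + 4 + 4 + 8 + 8 = 93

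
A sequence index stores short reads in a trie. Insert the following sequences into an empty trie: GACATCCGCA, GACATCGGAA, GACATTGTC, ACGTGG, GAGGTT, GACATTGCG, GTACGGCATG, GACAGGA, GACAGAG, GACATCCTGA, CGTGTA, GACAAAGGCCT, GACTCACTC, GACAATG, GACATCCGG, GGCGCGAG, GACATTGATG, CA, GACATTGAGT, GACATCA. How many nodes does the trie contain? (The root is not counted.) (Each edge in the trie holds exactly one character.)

83

Count nodes per top-level branch (shared prefixes stored once):
  'A'-branch (ACGTGG): 6 nodes
  'C'-branch (CA, CGTGTA): 7 nodes
  'G'-branch (GACAAAGGCCT, GACAATG, GACAGAG, GACAGGA, GACATCA, GACATCCGCA, GACATCCGG, GACATCCTGA, GACATCGGAA, GACATTGAGT, GACATTGATG, GACATTGCG, GACATTGTC, GACTCACTC, GAGGTT, GGCGCGAG, GTACGGCATG): 70 nodes
Sum: 83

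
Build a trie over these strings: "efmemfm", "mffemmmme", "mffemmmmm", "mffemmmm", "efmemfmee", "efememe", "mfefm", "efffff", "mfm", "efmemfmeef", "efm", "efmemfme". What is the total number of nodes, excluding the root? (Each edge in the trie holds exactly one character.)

Insert word by word; a character creates a node only if that edge doesn't already exist:
  "efmemfm" → 7 new (e, f, m, e, m, f, m)
  "mffemmmme" → 9 new (m, f, f, e, m, m, m, m, e)
  "mffemmmmm" → prefix "mffemmmm" already present; 1 new (m)
  "mffemmmm" → prefix "mffemmmm" already present; 0 new (none)
  "efmemfmee" → prefix "efmemfm" already present; 2 new (e, e)
  "efememe" → prefix "ef" already present; 5 new (e, m, e, m, e)
  "mfefm" → prefix "mf" already present; 3 new (e, f, m)
  "efffff" → prefix "ef" already present; 4 new (f, f, f, f)
  "mfm" → prefix "mf" already present; 1 new (m)
  "efmemfmeef" → prefix "efmemfmee" already present; 1 new (f)
  "efm" → prefix "efm" already present; 0 new (none)
  "efmemfme" → prefix "efmemfme" already present; 0 new (none)
Total nodes = 7 + 9 + 1 + 0 + 2 + 5 + 3 + 4 + 1 + 1 + 0 + 0 = 33

33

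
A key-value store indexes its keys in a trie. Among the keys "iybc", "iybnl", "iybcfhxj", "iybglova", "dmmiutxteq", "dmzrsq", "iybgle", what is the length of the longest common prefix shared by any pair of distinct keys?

Equivalently: take the maximum, over all pairs, of their longest common prefix length.
e.g. "iybgle" and "iybglova" share the prefix "iybgl" of length 5; no pair shares a longer one.
Longest shared-prefix length: 5

5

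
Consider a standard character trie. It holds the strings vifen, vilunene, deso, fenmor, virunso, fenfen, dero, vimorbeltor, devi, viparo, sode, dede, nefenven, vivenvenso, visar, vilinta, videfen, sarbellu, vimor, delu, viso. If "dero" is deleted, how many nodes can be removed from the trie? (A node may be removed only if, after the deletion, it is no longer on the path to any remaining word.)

A node on "dero"'s path can go only if nothing else ends at it or branches off below it.
The suffix "ro" (2 nodes) is used only by "dero"; the node for "de" still has the child "s", so pruning stops there.
Nodes removed: 2

2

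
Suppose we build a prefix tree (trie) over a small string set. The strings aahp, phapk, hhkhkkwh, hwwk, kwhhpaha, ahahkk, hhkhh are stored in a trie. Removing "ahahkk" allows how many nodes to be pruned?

5

A node on "ahahkk"'s path can go only if nothing else ends at it or branches off below it.
The suffix "hahkk" (5 nodes) is used only by "ahahkk"; the node for "a" still has the child "a", so pruning stops there.
Nodes removed: 5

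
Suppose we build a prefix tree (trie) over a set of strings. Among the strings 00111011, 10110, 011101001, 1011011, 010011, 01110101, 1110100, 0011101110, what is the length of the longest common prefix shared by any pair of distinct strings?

8

Look for the deepest trie node that still has at least two words in its subtree.
"00111011" and "0011101110" agree on "00111011" (8 characters) before diverging; nothing deeper is shared.
Longest shared-prefix length: 8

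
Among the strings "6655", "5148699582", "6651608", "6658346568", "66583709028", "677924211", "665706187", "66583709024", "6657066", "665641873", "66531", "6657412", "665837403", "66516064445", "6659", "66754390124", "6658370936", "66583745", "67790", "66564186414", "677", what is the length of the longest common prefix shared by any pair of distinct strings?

10

The deepest shared node is where two words last agree before diverging.
e.g. "66583709024" and "66583709028" share the prefix "6658370902" of length 10; no pair shares a longer one.
Longest shared-prefix length: 10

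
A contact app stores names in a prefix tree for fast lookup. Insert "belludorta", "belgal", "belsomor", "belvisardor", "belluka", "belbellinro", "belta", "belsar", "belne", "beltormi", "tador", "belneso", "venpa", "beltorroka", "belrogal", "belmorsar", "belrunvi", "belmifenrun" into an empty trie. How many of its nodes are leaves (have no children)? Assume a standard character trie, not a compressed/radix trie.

17

A leaf is a node with no children — equivalently, the end of a word that is not a proper prefix of any other stored word.
Those words: "belbellinro", "belgal", "belludorta", "belluka", "belmifenrun", "belmorsar", "belneso", "belrogal", "belrunvi", "belsar", "belsomor", "belta", "beltormi", "beltorroka", "belvisardor", "tador", "venpa"
Leaf count: 17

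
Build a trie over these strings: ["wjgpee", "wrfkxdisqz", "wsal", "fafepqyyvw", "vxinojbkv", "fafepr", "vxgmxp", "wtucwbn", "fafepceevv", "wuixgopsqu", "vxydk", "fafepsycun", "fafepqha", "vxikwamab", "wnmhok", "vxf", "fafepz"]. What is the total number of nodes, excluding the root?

85

For each word, the new-node count is its length minus the longest prefix already in the trie:
  "wjgpee" → 6 new (w, j, g, p, e, e)
  "wrfkxdisqz" → prefix "w" already present; 9 new (r, f, k, x, d, i, s, q, z)
  "wsal" → prefix "w" already present; 3 new (s, a, l)
  "fafepqyyvw" → 10 new (f, a, f, e, p, q, y, y, v, w)
  "vxinojbkv" → 9 new (v, x, i, n, o, j, b, k, v)
  "fafepr" → prefix "fafep" already present; 1 new (r)
  "vxgmxp" → prefix "vx" already present; 4 new (g, m, x, p)
  "wtucwbn" → prefix "w" already present; 6 new (t, u, c, w, b, n)
  "fafepceevv" → prefix "fafep" already present; 5 new (c, e, e, v, v)
  "wuixgopsqu" → prefix "w" already present; 9 new (u, i, x, g, o, p, s, q, u)
  "vxydk" → prefix "vx" already present; 3 new (y, d, k)
  "fafepsycun" → prefix "fafep" already present; 5 new (s, y, c, u, n)
  "fafepqha" → prefix "fafepq" already present; 2 new (h, a)
  "vxikwamab" → prefix "vxi" already present; 6 new (k, w, a, m, a, b)
  "wnmhok" → prefix "w" already present; 5 new (n, m, h, o, k)
  "vxf" → prefix "vx" already present; 1 new (f)
  "fafepz" → prefix "fafep" already present; 1 new (z)
Total nodes = 6 + 9 + 3 + 10 + 9 + 1 + 4 + 6 + 5 + 9 + 3 + 5 + 2 + 6 + 5 + 1 + 1 = 85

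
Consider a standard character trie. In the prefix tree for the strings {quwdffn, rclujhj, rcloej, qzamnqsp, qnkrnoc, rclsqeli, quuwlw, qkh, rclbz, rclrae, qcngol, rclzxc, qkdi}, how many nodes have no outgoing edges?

Leaves are exactly the stored words that no other stored word extends.
Those words: "qcngol", "qkdi", "qkh", "qnkrnoc", "quuwlw", "quwdffn", "qzamnqsp", "rclbz", "rcloej", "rclrae", "rclsqeli", "rclujhj", "rclzxc"
Leaf count: 13

13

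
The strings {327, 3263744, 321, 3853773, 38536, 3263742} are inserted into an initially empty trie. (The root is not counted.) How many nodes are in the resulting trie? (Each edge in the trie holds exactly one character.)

For each word, the new-node count is its length minus the longest prefix already in the trie:
  "327" → 3 new (3, 2, 7)
  "3263744" → prefix "32" already present; 5 new (6, 3, 7, 4, 4)
  "321" → prefix "32" already present; 1 new (1)
  "3853773" → prefix "3" already present; 6 new (8, 5, 3, 7, 7, 3)
  "38536" → prefix "3853" already present; 1 new (6)
  "3263742" → prefix "326374" already present; 1 new (2)
Total nodes = 3 + 5 + 1 + 6 + 1 + 1 = 17

17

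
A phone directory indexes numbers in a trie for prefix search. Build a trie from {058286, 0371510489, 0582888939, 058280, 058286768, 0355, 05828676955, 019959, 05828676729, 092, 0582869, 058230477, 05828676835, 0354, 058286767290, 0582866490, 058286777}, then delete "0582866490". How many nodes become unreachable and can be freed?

4

A node on "0582866490"'s path can go only if nothing else ends at it or branches off below it.
The suffix "6490" (4 nodes) is used only by "0582866490"; the node for "058286" still has the child "7", so pruning stops there.
Nodes removed: 4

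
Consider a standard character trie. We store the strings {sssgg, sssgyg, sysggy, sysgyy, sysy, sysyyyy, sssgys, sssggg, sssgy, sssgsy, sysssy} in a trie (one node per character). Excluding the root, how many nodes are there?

Count nodes per top-level branch (shared prefixes stored once):
  's'-branch (sssgg, sssggg, sssgsy, sssgy, sssgyg, sssgys, sysggy, sysgyy, sysssy, sysy, sysyyyy): 25 nodes
Sum: 25

25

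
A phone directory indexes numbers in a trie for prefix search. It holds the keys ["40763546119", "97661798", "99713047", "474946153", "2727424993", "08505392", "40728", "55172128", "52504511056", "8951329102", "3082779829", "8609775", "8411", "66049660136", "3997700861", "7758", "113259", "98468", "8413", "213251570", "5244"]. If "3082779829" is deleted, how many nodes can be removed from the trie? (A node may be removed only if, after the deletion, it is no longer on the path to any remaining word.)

After clearing the end-marker at "3082779829", prune upward until reaching a node still needed by another word.
The suffix "082779829" (9 nodes) is used only by "3082779829"; the node for "3" still has the child "9", so pruning stops there.
Nodes removed: 9

9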